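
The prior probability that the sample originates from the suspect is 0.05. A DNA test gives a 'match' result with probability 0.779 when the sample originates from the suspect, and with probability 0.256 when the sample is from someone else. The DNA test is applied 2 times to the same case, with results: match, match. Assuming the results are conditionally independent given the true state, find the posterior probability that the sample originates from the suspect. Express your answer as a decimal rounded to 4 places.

Let H be the event that the sample originates from the suspect; start with P(H) = 0.05. P('match'|H) = 0.779, P('match'|¬H) = 0.256.
Update on result 1 ('match'): P(H) ← 0.779·0.0500 / (0.779·0.0500 + 0.256·0.9500) = 0.038950/0.28215 = 0.1380.
Update on result 2 ('match'): P(H) ← 0.779·0.1380 / (0.779·0.1380 + 0.256·0.8620) = 0.10754/0.32820 = 0.3277.

Posterior P(H) ≈ 0.3277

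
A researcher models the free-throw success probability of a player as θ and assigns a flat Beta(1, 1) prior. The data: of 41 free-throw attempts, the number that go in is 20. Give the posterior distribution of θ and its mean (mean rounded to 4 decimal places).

The binomial likelihood is conjugate to the Beta prior: with 20 successes and 21 failures, the posterior is Beta(1+20, 1+21) = Beta(21, 22).
Posterior mean = α/(α+β) = 21/43 = 0.4884.

Posterior: Beta(21, 22); mean ≈ 0.4884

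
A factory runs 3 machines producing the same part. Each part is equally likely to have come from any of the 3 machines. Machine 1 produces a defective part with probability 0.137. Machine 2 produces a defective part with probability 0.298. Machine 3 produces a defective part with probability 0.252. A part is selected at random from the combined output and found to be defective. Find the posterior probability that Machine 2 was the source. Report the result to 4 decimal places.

P(defective|M1) = 0.137; P(defective|M2) = 0.298; P(defective|M3) = 0.252.
Prior × likelihood for each source: 0.333333·0.137=0.04567, 0.333333·0.298=0.09933, 0.333333·0.252=0.08400. Summing gives P(defective) = 0.22900.
P(Machine 2 | defective) = 0.09933 / 0.22900 = 0.4338.

Posterior probability ≈ 0.4338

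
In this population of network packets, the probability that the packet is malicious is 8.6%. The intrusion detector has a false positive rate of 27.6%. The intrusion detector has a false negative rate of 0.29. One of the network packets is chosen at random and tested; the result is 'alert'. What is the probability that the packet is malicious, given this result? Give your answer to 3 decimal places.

P(H | E) ≈ 0.195

Write H for 'the packet is malicious'. Prior odds H:¬H = 0.086/0.914 = 0.094092. For the 'alert' outcome, the likelihood ratio is 0.71/0.276 = 2.5725.
Posterior odds = 0.094092 × 2.5725 = 0.24205, so P(H|E) = 0.24205/(1+0.24205) = 0.195.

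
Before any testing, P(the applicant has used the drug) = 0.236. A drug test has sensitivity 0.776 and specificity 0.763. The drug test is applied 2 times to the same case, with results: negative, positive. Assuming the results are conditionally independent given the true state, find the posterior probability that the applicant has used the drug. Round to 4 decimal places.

Posterior P(H) ≈ 0.2289

Let H be the event that the applicant has used the drug; start with P(H) = 0.236. P('positive'|H) = 0.776, P('positive'|¬H) = 0.237.
Update on result 1 ('negative'): P(H) ← 0.224·0.2360 / (0.224·0.2360 + 0.763·0.7640) = 0.052864/0.63580 = 0.0831.
Update on result 2 ('positive'): P(H) ← 0.776·0.0831 / (0.776·0.0831 + 0.237·0.9169) = 0.064521/0.28182 = 0.2289.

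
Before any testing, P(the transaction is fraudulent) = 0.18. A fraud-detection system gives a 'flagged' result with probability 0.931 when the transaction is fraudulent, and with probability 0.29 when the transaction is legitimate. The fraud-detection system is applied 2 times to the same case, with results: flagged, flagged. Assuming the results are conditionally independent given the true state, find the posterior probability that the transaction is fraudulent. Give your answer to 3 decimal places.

Posterior P(H) ≈ 0.693

With H the event that the transaction is fraudulent, the joint likelihood of the observed sequence is P(data|H) = 0.931·0.931 = 0.86676 and P(data|¬H) = 0.29·0.29 = 0.084100.
Bayes: P(H|data) = 0.18·0.86676 / (0.18·0.86676 + 0.82·0.084100) = 0.15602/0.22498 = 0.6935.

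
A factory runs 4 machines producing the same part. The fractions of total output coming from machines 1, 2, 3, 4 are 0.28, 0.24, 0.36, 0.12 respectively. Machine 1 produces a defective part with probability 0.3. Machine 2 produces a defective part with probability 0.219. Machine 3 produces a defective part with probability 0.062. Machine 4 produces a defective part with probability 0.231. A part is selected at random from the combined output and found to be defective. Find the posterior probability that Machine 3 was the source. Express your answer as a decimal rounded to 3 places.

Tabulate prior·likelihood by source: [1] prior 0.28, lik 0.3, product 0.08400; [2] prior 0.24, lik 0.219, product 0.05256; [3] prior 0.36, lik 0.062, product 0.02232; [4] prior 0.12, lik 0.231, product 0.02772.
Normalizing constant = 0.18660; the posterior for Machine 3 is its product over the sum, 0.02232/0.18660 = 0.120.

Posterior probability ≈ 0.120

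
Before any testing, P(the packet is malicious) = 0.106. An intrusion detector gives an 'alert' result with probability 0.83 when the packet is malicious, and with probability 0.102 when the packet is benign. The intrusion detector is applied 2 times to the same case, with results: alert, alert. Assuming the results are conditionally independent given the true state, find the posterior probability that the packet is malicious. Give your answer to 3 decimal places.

With H the event that the packet is malicious, the joint likelihood of the observed sequence is P(data|H) = 0.83·0.83 = 0.68890 and P(data|¬H) = 0.102·0.102 = 0.010404.
Bayes: P(H|data) = 0.106·0.68890 / (0.106·0.68890 + 0.894·0.010404) = 0.073023/0.082325 = 0.8870.

Posterior P(H) ≈ 0.887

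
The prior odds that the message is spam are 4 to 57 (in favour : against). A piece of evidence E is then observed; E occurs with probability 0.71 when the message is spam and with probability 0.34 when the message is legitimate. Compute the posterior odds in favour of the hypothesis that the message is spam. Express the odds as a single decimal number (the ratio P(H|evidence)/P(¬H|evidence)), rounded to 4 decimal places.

Posterior odds ≈ 0.1465

Prior odds = 4/57 = 0.070175.
Likelihood ratio for E = 0.71/0.34 = 2.0882.
Posterior odds = prior odds × LR = 0.14654.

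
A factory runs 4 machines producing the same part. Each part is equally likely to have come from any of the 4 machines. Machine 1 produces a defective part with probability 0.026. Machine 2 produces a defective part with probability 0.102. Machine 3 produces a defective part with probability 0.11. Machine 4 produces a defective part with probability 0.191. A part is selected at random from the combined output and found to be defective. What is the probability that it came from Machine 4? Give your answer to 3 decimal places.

Posterior probability ≈ 0.445

P(defective|M1) = 0.026; P(defective|M2) = 0.102; P(defective|M3) = 0.11; P(defective|M4) = 0.191.
Prior × likelihood for each source: 0.25·0.026=0.006500, 0.25·0.102=0.02550, 0.25·0.11=0.02750, 0.25·0.191=0.04775. Summing gives P(defective) = 0.10725.
P(Machine 4 | defective) = 0.04775 / 0.10725 = 0.445.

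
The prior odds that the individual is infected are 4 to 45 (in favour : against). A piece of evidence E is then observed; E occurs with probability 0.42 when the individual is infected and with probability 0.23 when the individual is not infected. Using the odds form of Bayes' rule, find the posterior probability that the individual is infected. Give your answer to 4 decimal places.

Prior odds = 4/45 = 0.088889.
Likelihood ratio for E = 0.42/0.23 = 1.8261.
Posterior odds = prior odds × LR = 0.16232.
Posterior probability = odds/(1+odds) = 0.16232/1.1623 = 0.1397.

Posterior probability ≈ 0.1397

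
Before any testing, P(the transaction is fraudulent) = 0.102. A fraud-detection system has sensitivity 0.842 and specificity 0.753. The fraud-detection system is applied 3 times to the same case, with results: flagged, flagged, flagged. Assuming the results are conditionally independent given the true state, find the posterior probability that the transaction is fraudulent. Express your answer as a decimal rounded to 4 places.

With H the event that the transaction is fraudulent, the joint likelihood of the observed sequence is P(data|H) = 0.842·0.842·0.842 = 0.59695 and P(data|¬H) = 0.247·0.247·0.247 = 0.015069.
Bayes: P(H|data) = 0.102·0.59695 / (0.102·0.59695 + 0.898·0.015069) = 0.060889/0.074421 = 0.8182.

Posterior P(H) ≈ 0.8182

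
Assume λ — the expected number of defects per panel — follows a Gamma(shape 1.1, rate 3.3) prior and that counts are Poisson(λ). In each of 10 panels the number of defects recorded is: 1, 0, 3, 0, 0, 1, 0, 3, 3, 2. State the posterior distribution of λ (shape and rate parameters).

Total count ∑xᵢ = 13 over n = 10 panels.
Gamma is conjugate to the Poisson likelihood: posterior is Gamma(shape = 1.1+13 = 14.1, rate = 3.3+10 = 13.3).

Posterior: Gamma(shape=14.1, rate=13.3)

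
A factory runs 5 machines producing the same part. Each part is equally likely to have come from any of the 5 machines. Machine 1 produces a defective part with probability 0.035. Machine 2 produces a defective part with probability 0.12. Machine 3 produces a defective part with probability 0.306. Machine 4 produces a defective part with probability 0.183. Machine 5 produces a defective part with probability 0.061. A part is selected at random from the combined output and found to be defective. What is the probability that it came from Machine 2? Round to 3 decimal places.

P(defective|M1) = 0.035; P(defective|M2) = 0.12; P(defective|M3) = 0.306; P(defective|M4) = 0.183; P(defective|M5) = 0.061.
Prior × likelihood for each source: 0.2·0.035=0.007000, 0.2·0.12=0.02400, 0.2·0.306=0.06120, 0.2·0.183=0.03660, 0.2·0.061=0.01220. Summing gives P(defective) = 0.14100.
P(Machine 2 | defective) = 0.02400 / 0.14100 = 0.170.

Posterior probability ≈ 0.170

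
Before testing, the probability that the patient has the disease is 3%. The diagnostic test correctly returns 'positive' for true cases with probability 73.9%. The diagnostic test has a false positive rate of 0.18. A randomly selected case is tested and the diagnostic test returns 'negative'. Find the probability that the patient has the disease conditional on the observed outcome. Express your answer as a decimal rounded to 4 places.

P(H | E) ≈ 0.0097

Let H be the event that the patient has the disease. P(H) = 0.03, so P(¬H) = 0.97. With E the 'negative' result, P(E|H) = 0.261 and P(E|¬H) = 0.82.
P(E) = 0.261·0.03 + 0.82·0.97 = 0.0078300 + 0.79540 = 0.80323.
By Bayes' theorem, P(H|E) = 0.0078300 / 0.80323 = 0.0097.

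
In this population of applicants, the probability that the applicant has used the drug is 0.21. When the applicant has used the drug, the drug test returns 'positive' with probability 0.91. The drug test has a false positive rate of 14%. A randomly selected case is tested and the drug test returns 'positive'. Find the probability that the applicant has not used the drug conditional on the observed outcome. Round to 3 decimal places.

Let H be the event that the applicant has used the drug. P(H) = 0.21, so P(¬H) = 0.79. With E the 'positive' result, P(E|H) = 0.91 and P(E|¬H) = 0.14.
P(E) = 0.91·0.21 + 0.14·0.79 = 0.19110 + 0.11060 = 0.30170.
By Bayes' theorem, P(H|E) = 0.19110 / 0.30170 = 0.633. Hence P(¬H|E) = 1 − 0.633 = 0.367.

P(¬H | E) ≈ 0.367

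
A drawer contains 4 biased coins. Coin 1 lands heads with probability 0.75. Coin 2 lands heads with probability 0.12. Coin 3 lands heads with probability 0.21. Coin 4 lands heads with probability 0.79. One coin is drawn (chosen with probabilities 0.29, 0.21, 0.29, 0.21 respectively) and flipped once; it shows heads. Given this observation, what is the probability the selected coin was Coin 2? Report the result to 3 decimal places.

Posterior probability ≈ 0.054

P(heads|C1) = 0.75; P(heads|C2) = 0.12; P(heads|C3) = 0.21; P(heads|C4) = 0.79.
Prior × likelihood for each source: 0.29·0.75=0.2175, 0.21·0.12=0.02520, 0.29·0.21=0.06090, 0.21·0.79=0.1659. Summing gives P(heads) = 0.46950.
P(Coin 2 | heads) = 0.02520 / 0.46950 = 0.054.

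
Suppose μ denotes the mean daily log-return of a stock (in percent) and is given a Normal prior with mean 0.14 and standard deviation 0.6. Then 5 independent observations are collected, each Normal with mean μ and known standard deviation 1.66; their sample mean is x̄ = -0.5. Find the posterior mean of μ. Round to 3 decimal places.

Prior precision 1/τ₀² = 1/0.6² = 2.77778; data precision n/σ² = 5/1.66² = 1.81449.
Posterior precision = 2.77778 + 1.81449 = 4.59226.
Posterior mean = (2.77778·0.14 + 1.81449·-0.5) / 4.59226 = -0.113.

Posterior mean ≈ -0.113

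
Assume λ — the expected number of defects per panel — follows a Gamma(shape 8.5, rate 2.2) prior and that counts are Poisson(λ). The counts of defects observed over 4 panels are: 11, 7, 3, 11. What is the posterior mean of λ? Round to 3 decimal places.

Posterior mean ≈ 6.532

The Poisson likelihood adds the total count to the shape and the number of exposure periods to the rate. Here ∑xᵢ = 32 and n = 4, so shape 8.5→40.5 and rate 2.2→6.2.
Posterior mean = shape/rate = 40.5/6.2 = 6.532.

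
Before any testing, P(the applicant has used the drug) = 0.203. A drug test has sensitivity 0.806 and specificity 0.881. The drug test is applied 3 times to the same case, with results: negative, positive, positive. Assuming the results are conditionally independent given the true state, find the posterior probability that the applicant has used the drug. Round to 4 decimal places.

Let H be the event that the applicant has used the drug; start with P(H) = 0.203. P('positive'|H) = 0.806, P('positive'|¬H) = 0.119.
Update on result 1 ('negative'): P(H) ← 0.194·0.2030 / (0.194·0.2030 + 0.881·0.7970) = 0.039382/0.74154 = 0.0531.
Update on result 2 ('positive'): P(H) ← 0.806·0.0531 / (0.806·0.0531 + 0.119·0.9469) = 0.042805/0.15549 = 0.2753.
Update on result 3 ('positive'): P(H) ← 0.806·0.2753 / (0.806·0.2753 + 0.119·0.7247) = 0.22189/0.30813 = 0.7201.

Posterior P(H) ≈ 0.7201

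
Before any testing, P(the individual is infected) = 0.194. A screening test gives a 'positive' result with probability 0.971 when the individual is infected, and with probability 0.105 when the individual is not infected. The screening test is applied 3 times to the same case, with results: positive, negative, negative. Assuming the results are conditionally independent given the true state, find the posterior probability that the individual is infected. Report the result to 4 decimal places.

Posterior P(H) ≈ 0.0023

Let H be the event that the individual is infected; start with P(H) = 0.194. P('positive'|H) = 0.971, P('positive'|¬H) = 0.105.
Update on result 1 ('positive'): P(H) ← 0.971·0.1940 / (0.971·0.1940 + 0.105·0.8060) = 0.18837/0.27300 = 0.6900.
Update on result 2 ('negative'): P(H) ← 0.029·0.6900 / (0.029·0.6900 + 0.895·0.3100) = 0.020010/0.29746 = 0.0673.
Update on result 3 ('negative'): P(H) ← 0.029·0.0673 / (0.029·0.0673 + 0.895·0.9327) = 0.0019509/0.83674 = 0.0023.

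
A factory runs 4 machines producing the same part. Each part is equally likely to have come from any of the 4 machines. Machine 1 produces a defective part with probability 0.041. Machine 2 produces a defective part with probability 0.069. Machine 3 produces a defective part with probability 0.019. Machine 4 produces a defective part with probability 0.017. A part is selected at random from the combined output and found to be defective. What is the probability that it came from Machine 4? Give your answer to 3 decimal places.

Posterior probability ≈ 0.116

P(defective|M1) = 0.041; P(defective|M2) = 0.069; P(defective|M3) = 0.019; P(defective|M4) = 0.017.
Prior × likelihood for each source: 0.25·0.041=0.01025, 0.25·0.069=0.01725, 0.25·0.019=0.004750, 0.25·0.017=0.004250. Summing gives P(defective) = 0.036500.
P(Machine 4 | defective) = 0.004250 / 0.036500 = 0.116.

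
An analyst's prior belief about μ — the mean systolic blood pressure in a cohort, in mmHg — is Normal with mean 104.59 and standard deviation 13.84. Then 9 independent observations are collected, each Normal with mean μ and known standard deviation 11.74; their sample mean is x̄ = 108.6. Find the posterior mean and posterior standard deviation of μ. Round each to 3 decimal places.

Posterior mean ≈ 108.303; posterior SD ≈ 3.766

Prior precision 1/τ₀² = 1/13.84² = 0.00522069; data precision n/σ² = 9/11.74² = 0.0652990.
Posterior precision = 0.00522069 + 0.0652990 = 0.0705197, giving posterior SD = 1/√0.0705197 = 3.766.
Posterior mean = (0.00522069·104.59 + 0.0652990·108.6) / 0.0705197 = 108.303.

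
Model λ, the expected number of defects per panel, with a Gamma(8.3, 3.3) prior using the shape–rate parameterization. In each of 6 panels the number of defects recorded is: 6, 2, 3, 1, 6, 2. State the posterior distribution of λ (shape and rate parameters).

Posterior: Gamma(shape=28.3, rate=9.3)

Total count ∑xᵢ = 20 over n = 6 panels.
Gamma is conjugate to the Poisson likelihood: posterior is Gamma(shape = 8.3+20 = 28.3, rate = 3.3+6 = 9.3).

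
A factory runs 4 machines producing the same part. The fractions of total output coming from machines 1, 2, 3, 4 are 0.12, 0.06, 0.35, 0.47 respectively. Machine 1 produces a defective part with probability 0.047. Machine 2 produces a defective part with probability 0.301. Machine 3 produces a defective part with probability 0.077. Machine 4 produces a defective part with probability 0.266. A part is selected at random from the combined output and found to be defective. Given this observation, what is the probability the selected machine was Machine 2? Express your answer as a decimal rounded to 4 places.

Tabulate prior·likelihood by source: [1] prior 0.12, lik 0.047, product 0.005640; [2] prior 0.06, lik 0.301, product 0.01806; [3] prior 0.35, lik 0.077, product 0.02695; [4] prior 0.47, lik 0.266, product 0.1250.
Normalizing constant = 0.17567; the posterior for Machine 2 is its product over the sum, 0.01806/0.17567 = 0.1028.

Posterior probability ≈ 0.1028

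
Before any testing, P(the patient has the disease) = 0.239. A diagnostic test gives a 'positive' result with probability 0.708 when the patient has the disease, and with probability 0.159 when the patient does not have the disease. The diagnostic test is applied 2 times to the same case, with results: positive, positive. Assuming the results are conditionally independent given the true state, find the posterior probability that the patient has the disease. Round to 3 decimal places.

Let H be the event that the patient has the disease; start with P(H) = 0.239. P('positive'|H) = 0.708, P('positive'|¬H) = 0.159.
Update on result 1 ('positive'): P(H) ← 0.708·0.2390 / (0.708·0.2390 + 0.159·0.7610) = 0.16921/0.29021 = 0.5831.
Update on result 2 ('positive'): P(H) ← 0.708·0.5831 / (0.708·0.5831 + 0.159·0.4169) = 0.41281/0.47910 = 0.8616.

Posterior P(H) ≈ 0.862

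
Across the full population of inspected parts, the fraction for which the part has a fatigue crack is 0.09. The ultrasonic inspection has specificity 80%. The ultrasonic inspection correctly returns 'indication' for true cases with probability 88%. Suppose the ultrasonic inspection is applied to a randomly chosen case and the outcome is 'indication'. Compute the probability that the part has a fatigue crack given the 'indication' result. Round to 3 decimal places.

Write H for 'the part has a fatigue crack'. Prior odds H:¬H = 0.09/0.91 = 0.098901. For the 'indication' outcome, the likelihood ratio is 0.88/0.2 = 4.4000.
Posterior odds = 0.098901 × 4.4000 = 0.43516, so P(H|E) = 0.43516/(1+0.43516) = 0.303.

P(H | E) ≈ 0.303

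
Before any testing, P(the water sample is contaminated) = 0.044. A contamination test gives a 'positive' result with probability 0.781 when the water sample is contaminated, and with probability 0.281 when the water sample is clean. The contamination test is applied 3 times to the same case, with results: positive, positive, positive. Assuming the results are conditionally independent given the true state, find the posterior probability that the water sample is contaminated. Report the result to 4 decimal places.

Posterior P(H) ≈ 0.4970

Let H be the event that the water sample is contaminated; start with P(H) = 0.044. P('positive'|H) = 0.781, P('positive'|¬H) = 0.281.
Update on result 1 ('positive'): P(H) ← 0.781·0.0440 / (0.781·0.0440 + 0.281·0.9560) = 0.034364/0.30300 = 0.1134.
Update on result 2 ('positive'): P(H) ← 0.781·0.1134 / (0.781·0.1134 + 0.281·0.8866) = 0.088575/0.33771 = 0.2623.
Update on result 3 ('positive'): P(H) ← 0.781·0.2623 / (0.781·0.2623 + 0.281·0.7377) = 0.20484/0.41214 = 0.4970.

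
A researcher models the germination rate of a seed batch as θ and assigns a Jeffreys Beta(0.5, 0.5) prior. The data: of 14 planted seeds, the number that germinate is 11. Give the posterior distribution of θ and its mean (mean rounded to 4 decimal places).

Posterior: Beta(11.5, 3.5); mean ≈ 0.7667

The binomial likelihood is conjugate to the Beta prior: with 11 successes and 3 failures, the posterior is Beta(0.5+11, 0.5+3) = Beta(11.5, 3.5).
E[θ | data] = 11.5/(11.5+3.5) = 0.7667.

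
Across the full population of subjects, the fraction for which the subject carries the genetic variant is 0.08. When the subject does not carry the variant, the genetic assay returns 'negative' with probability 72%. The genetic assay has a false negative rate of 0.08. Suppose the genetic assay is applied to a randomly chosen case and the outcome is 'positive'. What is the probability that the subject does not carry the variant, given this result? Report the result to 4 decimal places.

Let H be the event that the subject carries the genetic variant. P(H) = 0.08, so P(¬H) = 0.92. With E the 'positive' result, P(E|H) = 0.92 and P(E|¬H) = 0.28.
P(E) = 0.92·0.08 + 0.28·0.92 = 0.073600 + 0.25760 = 0.33120.
By Bayes' theorem, P(H|E) = 0.073600 / 0.33120 = 0.2222. Hence P(¬H|E) = 1 − 0.2222 = 0.7778.

P(¬H | E) ≈ 0.7778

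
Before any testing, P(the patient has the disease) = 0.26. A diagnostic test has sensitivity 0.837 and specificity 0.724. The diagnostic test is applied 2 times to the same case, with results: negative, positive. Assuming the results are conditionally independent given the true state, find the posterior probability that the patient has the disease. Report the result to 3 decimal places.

With H the event that the patient has the disease, the joint likelihood of the observed sequence is P(data|H) = 0.163·0.837 = 0.13643 and P(data|¬H) = 0.724·0.276 = 0.19982.
Bayes: P(H|data) = 0.26·0.13643 / (0.26·0.13643 + 0.74·0.19982) = 0.035472/0.18334 = 0.1935.

Posterior P(H) ≈ 0.193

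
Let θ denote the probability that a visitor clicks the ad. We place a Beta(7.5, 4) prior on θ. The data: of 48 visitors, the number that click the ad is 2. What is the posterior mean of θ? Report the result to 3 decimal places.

The binomial likelihood is conjugate to the Beta prior: with 2 successes and 46 failures, the posterior is Beta(7.5+2, 4+46) = Beta(9.5, 50).
Posterior mean = α/(α+β) = 9.5/59.5 = 0.160.

Posterior mean ≈ 0.160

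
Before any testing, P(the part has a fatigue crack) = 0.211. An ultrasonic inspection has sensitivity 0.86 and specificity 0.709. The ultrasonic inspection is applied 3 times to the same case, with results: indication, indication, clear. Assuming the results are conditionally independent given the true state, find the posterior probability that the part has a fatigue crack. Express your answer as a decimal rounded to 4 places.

Posterior P(H) ≈ 0.3156

Let H be the event that the part has a fatigue crack; start with P(H) = 0.211. P('indication'|H) = 0.86, P('indication'|¬H) = 0.291.
Update on result 1 ('indication'): P(H) ← 0.86·0.2110 / (0.86·0.2110 + 0.291·0.7890) = 0.18146/0.41106 = 0.4414.
Update on result 2 ('indication'): P(H) ← 0.86·0.4414 / (0.86·0.4414 + 0.291·0.5586) = 0.37964/0.54218 = 0.7002.
Update on result 3 ('clear'): P(H) ← 0.14·0.7002 / (0.14·0.7002 + 0.709·0.2998) = 0.098030/0.31058 = 0.3156.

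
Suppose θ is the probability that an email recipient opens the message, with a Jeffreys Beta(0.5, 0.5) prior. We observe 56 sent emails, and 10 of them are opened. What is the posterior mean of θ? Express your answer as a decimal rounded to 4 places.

Posterior mean ≈ 0.1842

Observing 10 successes and 46 failures updates Beta(0.5, 0.5) by adding the success and failure counts to the two shape parameters: α = 0.5+10 = 10.5, β = 0.5+46 = 46.5.
Posterior mean = α/(α+β) = 10.5/57 = 0.1842.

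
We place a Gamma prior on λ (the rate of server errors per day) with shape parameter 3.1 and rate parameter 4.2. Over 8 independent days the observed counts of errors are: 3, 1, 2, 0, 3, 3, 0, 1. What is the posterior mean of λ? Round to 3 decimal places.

The Poisson likelihood adds the total count to the shape and the number of exposure periods to the rate. Here ∑xᵢ = 13 and n = 8, so shape 3.1→16.1 and rate 4.2→12.2.
Posterior mean = shape/rate = 16.1/12.2 = 1.320.

Posterior mean ≈ 1.320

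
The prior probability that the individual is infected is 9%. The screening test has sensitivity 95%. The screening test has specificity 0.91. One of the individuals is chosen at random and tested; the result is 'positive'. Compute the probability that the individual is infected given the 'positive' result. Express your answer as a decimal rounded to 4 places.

P(H | E) ≈ 0.5108

Let H be the event that the individual is infected. P(H) = 0.09, so P(¬H) = 0.91. With E the 'positive' result, P(E|H) = 0.95 and P(E|¬H) = 0.09.
P(E) = 0.95·0.09 + 0.09·0.91 = 0.085500 + 0.081900 = 0.16740.
By Bayes' theorem, P(H|E) = 0.085500 / 0.16740 = 0.5108.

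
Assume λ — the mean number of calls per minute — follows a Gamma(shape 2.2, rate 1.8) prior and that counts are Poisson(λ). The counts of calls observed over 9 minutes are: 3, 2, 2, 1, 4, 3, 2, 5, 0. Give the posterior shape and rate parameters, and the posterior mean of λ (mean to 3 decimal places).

Posterior: Gamma(shape=24.2, rate=10.8); mean ≈ 2.241

Total count ∑xᵢ = 22 over n = 9 minutes.
Gamma is conjugate to the Poisson likelihood: posterior is Gamma(shape = 2.2+22 = 24.2, rate = 1.8+9 = 10.8).
Posterior mean = shape/rate = 24.2/10.8 = 2.241.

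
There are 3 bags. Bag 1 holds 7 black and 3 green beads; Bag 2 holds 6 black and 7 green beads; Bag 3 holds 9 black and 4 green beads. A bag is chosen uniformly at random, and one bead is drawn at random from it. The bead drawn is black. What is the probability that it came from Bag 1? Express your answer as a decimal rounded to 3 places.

Posterior probability ≈ 0.378

Tabulate prior·likelihood by source: [1] prior 0.333333, lik 0.7, product 0.2333; [2] prior 0.333333, lik 0.4615, product 0.1538; [3] prior 0.333333, lik 0.6923, product 0.2308.
Normalizing constant = 0.61795; the posterior for Bag 1 is its product over the sum, 0.2333/0.61795 = 0.378.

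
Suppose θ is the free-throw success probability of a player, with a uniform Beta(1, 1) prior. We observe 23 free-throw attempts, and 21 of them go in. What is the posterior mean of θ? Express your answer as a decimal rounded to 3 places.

Posterior mean ≈ 0.880

Observing 21 successes and 2 failures updates Beta(1, 1) by adding the success and failure counts to the two shape parameters: α = 1+21 = 22, β = 1+2 = 3.
Posterior mean = α/(α+β) = 22/25 = 0.880.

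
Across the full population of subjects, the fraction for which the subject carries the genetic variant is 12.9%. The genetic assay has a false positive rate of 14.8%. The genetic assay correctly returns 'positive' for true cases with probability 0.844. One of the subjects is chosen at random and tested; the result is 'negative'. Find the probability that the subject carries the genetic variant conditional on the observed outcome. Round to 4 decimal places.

Let H be the event that the subject carries the genetic variant. P(H) = 0.129, so P(¬H) = 0.871. With E the 'negative' result, P(E|H) = 0.156 and P(E|¬H) = 0.852.
P(E) = 0.156·0.129 + 0.852·0.871 = 0.020124 + 0.74209 = 0.76222.
By Bayes' theorem, P(H|E) = 0.020124 / 0.76222 = 0.0264.

P(H | E) ≈ 0.0264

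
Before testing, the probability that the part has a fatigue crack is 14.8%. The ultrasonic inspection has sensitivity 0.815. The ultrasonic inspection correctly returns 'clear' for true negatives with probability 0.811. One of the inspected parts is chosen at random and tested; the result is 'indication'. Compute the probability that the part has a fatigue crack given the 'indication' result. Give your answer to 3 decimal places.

Write H for 'the part has a fatigue crack'. Prior odds H:¬H = 0.148/0.852 = 0.17371. For the 'indication' outcome, the likelihood ratio is 0.815/0.189 = 4.3122.
Posterior odds = 0.17371 × 4.3122 = 0.74906, so P(H|E) = 0.74906/(1+0.74906) = 0.428.

P(H | E) ≈ 0.428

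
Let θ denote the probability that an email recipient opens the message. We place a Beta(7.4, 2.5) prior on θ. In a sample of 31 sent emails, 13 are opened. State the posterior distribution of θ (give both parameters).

Posterior: Beta(20.4, 20.5)

The binomial likelihood is conjugate to the Beta prior: with 13 successes and 18 failures, the posterior is Beta(7.4+13, 2.5+18) = Beta(20.4, 20.5).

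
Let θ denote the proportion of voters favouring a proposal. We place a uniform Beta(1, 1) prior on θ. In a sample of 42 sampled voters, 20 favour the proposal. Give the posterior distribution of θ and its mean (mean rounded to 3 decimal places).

Observing 20 successes and 22 failures updates Beta(1, 1) by adding the success and failure counts to the two shape parameters: α = 1+20 = 21, β = 1+22 = 23.
Posterior mean = α/(α+β) = 21/44 = 0.477.

Posterior: Beta(21, 23); mean ≈ 0.477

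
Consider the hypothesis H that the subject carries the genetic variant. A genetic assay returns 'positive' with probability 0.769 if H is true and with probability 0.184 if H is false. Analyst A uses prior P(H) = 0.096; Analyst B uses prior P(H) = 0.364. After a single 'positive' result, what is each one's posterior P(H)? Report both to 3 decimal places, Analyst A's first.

P('+'|H) = 0.769, P('+'|¬H) = 0.184.
Analyst A: numerator 0.769·0.096 = 0.073824; evidence = 0.073824+0.184·0.904 = 0.24016; posterior = 0.307.
Analyst B: numerator 0.769·0.364 = 0.27992; evidence = 0.27992+0.184·0.636 = 0.39694; posterior = 0.705.

Analyst A: 0.307; Analyst B: 0.705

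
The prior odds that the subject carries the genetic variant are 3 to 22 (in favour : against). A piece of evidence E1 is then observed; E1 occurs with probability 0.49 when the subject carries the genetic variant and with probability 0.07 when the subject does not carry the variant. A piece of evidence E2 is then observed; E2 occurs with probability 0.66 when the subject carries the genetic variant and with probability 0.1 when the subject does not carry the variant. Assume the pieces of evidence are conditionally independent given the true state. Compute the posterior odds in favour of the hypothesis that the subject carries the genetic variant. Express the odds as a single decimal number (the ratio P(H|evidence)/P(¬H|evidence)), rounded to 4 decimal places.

Prior odds = 3/22 = 0.13636.
Likelihood ratio for E1 = 0.49/0.07 = 7.0000.
Likelihood ratio for E2 = 0.66/0.1 = 6.6000.
Posterior odds = prior odds × LR₁ × LR₂ = 6.3000.

Posterior odds ≈ 6.3000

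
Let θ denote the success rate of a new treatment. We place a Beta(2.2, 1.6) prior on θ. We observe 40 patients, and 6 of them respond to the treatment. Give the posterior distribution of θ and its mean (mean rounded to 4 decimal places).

The binomial likelihood is conjugate to the Beta prior: with 6 successes and 34 failures, the posterior is Beta(2.2+6, 1.6+34) = Beta(8.2, 35.6).
Posterior mean = α/(α+β) = 8.2/43.8 = 0.1872.

Posterior: Beta(8.2, 35.6); mean ≈ 0.1872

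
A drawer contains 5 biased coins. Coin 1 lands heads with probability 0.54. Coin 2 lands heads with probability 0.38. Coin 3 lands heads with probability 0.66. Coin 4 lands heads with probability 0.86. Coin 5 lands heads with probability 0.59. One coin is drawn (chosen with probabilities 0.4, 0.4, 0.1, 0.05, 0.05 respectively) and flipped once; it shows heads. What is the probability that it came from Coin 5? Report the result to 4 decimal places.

Posterior probability ≈ 0.0582

Tabulate prior·likelihood by source: [1] prior 0.4, lik 0.54, product 0.2160; [2] prior 0.4, lik 0.38, product 0.1520; [3] prior 0.1, lik 0.66, product 0.06600; [4] prior 0.05, lik 0.86, product 0.04300; [5] prior 0.05, lik 0.59, product 0.02950.
Normalizing constant = 0.50650; the posterior for Coin 5 is its product over the sum, 0.02950/0.50650 = 0.0582.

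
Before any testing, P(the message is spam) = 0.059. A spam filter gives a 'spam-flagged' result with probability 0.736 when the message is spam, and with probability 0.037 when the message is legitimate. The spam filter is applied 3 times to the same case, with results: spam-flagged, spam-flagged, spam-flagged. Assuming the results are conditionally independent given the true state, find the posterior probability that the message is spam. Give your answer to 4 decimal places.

Posterior P(H) ≈ 0.9980

Let H be the event that the message is spam; start with P(H) = 0.059. P('spam-flagged'|H) = 0.736, P('spam-flagged'|¬H) = 0.037.
Update on result 1 ('spam-flagged'): P(H) ← 0.736·0.0590 / (0.736·0.0590 + 0.037·0.9410) = 0.043424/0.078241 = 0.5550.
Update on result 2 ('spam-flagged'): P(H) ← 0.736·0.5550 / (0.736·0.5550 + 0.037·0.4450) = 0.40848/0.42495 = 0.9613.
Update on result 3 ('spam-flagged'): P(H) ← 0.736·0.9613 / (0.736·0.9613 + 0.037·0.0387) = 0.70748/0.70892 = 0.9980.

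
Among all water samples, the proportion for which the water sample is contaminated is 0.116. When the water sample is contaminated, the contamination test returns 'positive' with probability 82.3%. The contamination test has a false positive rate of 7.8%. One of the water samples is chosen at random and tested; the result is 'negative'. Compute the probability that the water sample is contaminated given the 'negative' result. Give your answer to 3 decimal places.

Let H be the event that the water sample is contaminated. P(H) = 0.116, so P(¬H) = 0.884. With E the 'negative' result, P(E|H) = 0.177 and P(E|¬H) = 0.922.
P(E) = 0.177·0.116 + 0.922·0.884 = 0.020532 + 0.81505 = 0.83558.
By Bayes' theorem, P(H|E) = 0.020532 / 0.83558 = 0.025.

P(H | E) ≈ 0.025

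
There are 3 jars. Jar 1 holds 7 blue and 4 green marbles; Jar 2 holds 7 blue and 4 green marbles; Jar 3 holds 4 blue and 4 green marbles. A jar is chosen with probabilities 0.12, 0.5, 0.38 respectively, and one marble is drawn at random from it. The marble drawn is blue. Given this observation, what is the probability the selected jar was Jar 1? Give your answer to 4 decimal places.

Posterior probability ≈ 0.1306

P(blue|Jar 1) = 0.6364; P(blue|Jar 2) = 0.6364; P(blue|Jar 3) = 0.5.
Prior × likelihood for each source: 0.12·0.6364=0.07636, 0.5·0.6364=0.3182, 0.38·0.5=0.1900. Summing gives P(blue) = 0.58455.
P(Jar 1 | blue) = 0.07636 / 0.58455 = 0.1306.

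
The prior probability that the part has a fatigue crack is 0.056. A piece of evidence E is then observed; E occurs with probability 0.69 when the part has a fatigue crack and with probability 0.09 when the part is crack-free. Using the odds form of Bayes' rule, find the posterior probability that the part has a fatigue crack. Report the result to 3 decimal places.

Posterior probability ≈ 0.313

Prior odds = 0.056/(1−0.056) = 0.059322. In log-odds, ln(0.059322) = -2.8248.
Add log likelihood ratio: ln(7.6667) = 2.0369.
Posterior log-odds = -0.78789, so posterior odds = exp(-0.78789) = 0.45480. Converting, P(H|E) = 0.45480/1.4548 = 0.313.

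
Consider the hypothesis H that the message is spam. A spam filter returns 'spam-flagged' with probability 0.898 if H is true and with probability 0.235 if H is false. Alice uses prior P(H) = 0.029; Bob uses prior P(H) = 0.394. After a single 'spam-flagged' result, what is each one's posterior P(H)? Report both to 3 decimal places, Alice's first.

The likelihood ratio for a 'spam-flagged' result is 0.898/0.235 = 3.8213.
Alice: prior odds 0.029/0.971 = 0.029866; posterior odds 0.11413; posterior probability 0.102.
Bob: prior odds 0.394/0.606 = 0.65017; posterior odds 2.4845; posterior probability 0.713.

Alice: 0.102; Bob: 0.713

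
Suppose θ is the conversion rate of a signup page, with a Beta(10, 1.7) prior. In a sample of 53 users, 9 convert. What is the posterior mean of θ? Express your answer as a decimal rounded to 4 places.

Observing 9 successes and 44 failures updates Beta(10, 1.7) by adding the success and failure counts to the two shape parameters: α = 10+9 = 19, β = 1.7+44 = 45.7.
Posterior mean = α/(α+β) = 19/64.7 = 0.2937.

Posterior mean ≈ 0.2937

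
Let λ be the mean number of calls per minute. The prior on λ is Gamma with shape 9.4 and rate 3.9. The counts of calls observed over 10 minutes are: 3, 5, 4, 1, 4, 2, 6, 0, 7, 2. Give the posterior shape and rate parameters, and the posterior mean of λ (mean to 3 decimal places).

Total count ∑xᵢ = 34 over n = 10 minutes.
Gamma is conjugate to the Poisson likelihood: posterior is Gamma(shape = 9.4+34 = 43.4, rate = 3.9+10 = 13.9).
E[λ | data] = 43.4/13.9 = 3.122.

Posterior: Gamma(shape=43.4, rate=13.9); mean ≈ 3.122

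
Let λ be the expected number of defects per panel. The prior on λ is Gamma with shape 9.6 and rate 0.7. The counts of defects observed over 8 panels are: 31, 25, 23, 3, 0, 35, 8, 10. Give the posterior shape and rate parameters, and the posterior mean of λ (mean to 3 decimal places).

The Poisson likelihood adds the total count to the shape and the number of exposure periods to the rate. Here ∑xᵢ = 135 and n = 8, so shape 9.6→144.6 and rate 0.7→8.7.
E[λ | data] = 144.6/8.7 = 16.621.

Posterior: Gamma(shape=144.6, rate=8.7); mean ≈ 16.621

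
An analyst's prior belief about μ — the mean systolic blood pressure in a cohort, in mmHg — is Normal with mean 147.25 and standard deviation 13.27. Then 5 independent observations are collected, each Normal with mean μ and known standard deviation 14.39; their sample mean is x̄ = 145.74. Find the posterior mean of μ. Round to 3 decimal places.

Posterior mean ≈ 146.028

With known σ, the Normal prior is conjugate. Weight on the data is w = (n/σ²)/(n/σ² + 1/τ₀²) = 0.0241462/(0.0241462+0.00567882) = 0.80960.
Posterior mean = w·x̄ + (1−w)·μ₀ = 0.80960·145.74 + 0.19040·147.25 = 146.028.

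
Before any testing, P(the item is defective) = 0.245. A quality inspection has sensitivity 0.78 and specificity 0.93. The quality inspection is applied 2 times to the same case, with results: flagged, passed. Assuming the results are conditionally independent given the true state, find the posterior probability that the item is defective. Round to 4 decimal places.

Posterior P(H) ≈ 0.4610

Let H be the event that the item is defective; start with P(H) = 0.245. P('flagged'|H) = 0.78, P('flagged'|¬H) = 0.07.
Update on result 1 ('flagged'): P(H) ← 0.78·0.2450 / (0.78·0.2450 + 0.07·0.7550) = 0.19110/0.24395 = 0.7834.
Update on result 2 ('passed'): P(H) ← 0.22·0.7834 / (0.22·0.7834 + 0.93·0.2166) = 0.17234/0.37382 = 0.4610.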